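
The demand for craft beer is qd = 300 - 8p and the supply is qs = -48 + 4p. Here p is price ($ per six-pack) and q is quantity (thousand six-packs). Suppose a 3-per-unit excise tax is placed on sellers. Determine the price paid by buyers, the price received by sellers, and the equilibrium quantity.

p_b = 30, p_s = 27, q = 60

Sellers keep p_s = p_b - 3 per unit, so supply in terms of the buyer price is qs = -60 + 4p_b.
Set qd = qs: 300 - 8p_b = -60 + 4p_b, so 360 = 12p_b and p_b = 30.
Then p_s = 30 - 3 = 27 and q = 300 - 8(30) = 60.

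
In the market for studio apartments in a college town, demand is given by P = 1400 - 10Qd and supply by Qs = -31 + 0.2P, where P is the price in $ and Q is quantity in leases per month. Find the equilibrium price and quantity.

P* = 570, Q* = 83

Solving each curve for Q: Qd = 140 - 0.1P.
Set Qd = Qs: 140 - 0.1P = -31 + 0.2P, so 171 = 0.3P and P* = 570.
Then Q* = 140 - 0.1(570) = 83.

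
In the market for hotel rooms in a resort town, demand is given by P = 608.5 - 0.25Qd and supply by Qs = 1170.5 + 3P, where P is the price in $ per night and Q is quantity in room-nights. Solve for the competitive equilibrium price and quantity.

P* = 180.5, Q* = 1712

Solving each curve for Q: Qd = 2434 - 4P.
Equating demand and supply, 2434 - 4P = 1170.5 + 3P gives 7P = 1263.5, so P* = 180.5.
Plugging P* into demand: Q* = 2434 - 4(180.5) = 1712.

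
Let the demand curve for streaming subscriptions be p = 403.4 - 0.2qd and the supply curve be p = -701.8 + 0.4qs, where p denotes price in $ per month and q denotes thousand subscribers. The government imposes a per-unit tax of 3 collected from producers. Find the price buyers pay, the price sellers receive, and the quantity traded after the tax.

Solving each curve for q: qd = 2017 - 5p and qs = 1754.5 + 2.5p.
With a tax of 3 on producers, they supply based on the net price p_s = p_b - 3, so qs = 1747 + 2.5p_b.
Equate demand and the shifted supply: 2017 - 5p_b = 1747 + 2.5p_b, giving 7.5p_b = 270, so p_b = 36.
Then p_s = 36 - 3 = 33 and q = 2017 - 5(36) = 1837.

p_b = 36, p_s = 33, q = 1837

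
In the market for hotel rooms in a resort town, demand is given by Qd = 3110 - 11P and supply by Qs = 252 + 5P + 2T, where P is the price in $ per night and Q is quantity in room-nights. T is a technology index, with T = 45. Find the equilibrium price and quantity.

P* = 173, Q* = 1207

With T = 45, supply is Qs = 342 + 5P.
At equilibrium Qd = Qs, so 3110 - 11P = 342 + 5P; collecting terms, 2768 = 16P and P* = 173.
Then Q* = 3110 - 11(173) = 1207.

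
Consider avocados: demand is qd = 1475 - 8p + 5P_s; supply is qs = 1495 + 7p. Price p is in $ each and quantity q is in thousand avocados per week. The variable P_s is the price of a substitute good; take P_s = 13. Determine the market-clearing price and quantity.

p* = 3, q* = 1516

With P_s = 13, demand is qd = 1540 - 8p.
At equilibrium qd = qs, so 1540 - 8p = 1495 + 7p; collecting terms, 45 = 15p and p* = 3.
Substitute back: q* = 1540 - 8(3) = 1516.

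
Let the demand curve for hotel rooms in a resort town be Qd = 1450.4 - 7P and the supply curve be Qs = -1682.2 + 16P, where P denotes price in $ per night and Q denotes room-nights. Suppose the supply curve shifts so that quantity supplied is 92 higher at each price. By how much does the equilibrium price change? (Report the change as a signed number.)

ΔP = -4

The market clears where 1450.4 - 7P = -1682.2 + 16P. Rearranging, 23P = 3132.6, hence P* = 136.2.
Then Q* = 1450.4 - 7(136.2) = 497.
After the shift, supply is Qs = -1590.2 + 16P.
The new intersection has 3040.6 = 23P, i.e. P = 132.2, Q = 525.
ΔP = 132.2 - 136.2 = -4.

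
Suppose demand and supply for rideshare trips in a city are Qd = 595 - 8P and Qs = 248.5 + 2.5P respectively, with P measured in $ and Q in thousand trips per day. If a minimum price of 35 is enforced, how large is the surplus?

Surplus = 21

Evaluating both curves at the floor price 35 gives Qd = 315, Qs = 336.
Surplus = Qs - Qd = 336 - 315 = 21.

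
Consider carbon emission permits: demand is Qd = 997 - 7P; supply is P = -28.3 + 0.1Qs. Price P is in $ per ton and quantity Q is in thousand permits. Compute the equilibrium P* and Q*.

P* = 42, Q* = 703

Rewriting in direct form: Qs = 283 + 10P.
At equilibrium Qd = Qs, so 997 - 7P = 283 + 10P; collecting terms, 714 = 17P and P* = 42.
Substitute back: Q* = 997 - 7(42) = 703.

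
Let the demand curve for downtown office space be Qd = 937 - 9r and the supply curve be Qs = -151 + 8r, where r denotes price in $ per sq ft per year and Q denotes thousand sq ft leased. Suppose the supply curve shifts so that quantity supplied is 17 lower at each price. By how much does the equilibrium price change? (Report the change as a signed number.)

At equilibrium Qd = Qs, so 937 - 9r = -151 + 8r; collecting terms, 1088 = 17r and r* = 64.
Then Q* = 937 - 9(64) = 361.
After the shift, supply is Qs = -168 + 8r.
New equilibrium: 1105 = 17r, so r = 65 and Q = 352.
Δr = 65 - 64 = 1.

Δr = 1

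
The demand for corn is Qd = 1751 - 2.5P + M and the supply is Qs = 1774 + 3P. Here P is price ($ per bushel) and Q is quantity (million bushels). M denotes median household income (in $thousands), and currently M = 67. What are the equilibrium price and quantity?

P* = 8, Q* = 1798

With M = 67, demand is Qd = 1818 - 2.5P.
Equating demand and supply, 1818 - 2.5P = 1774 + 3P gives 5.5P = 44, so P* = 8.
Plugging P* into demand: Q* = 1818 - 2.5(8) = 1798.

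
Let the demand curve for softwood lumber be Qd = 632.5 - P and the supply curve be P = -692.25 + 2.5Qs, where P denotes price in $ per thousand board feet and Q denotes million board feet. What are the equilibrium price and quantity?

P* = 254, Q* = 378.5

In direct form, Qs = 276.9 + 0.4P.
Set Qd = Qs: 632.5 - P = 276.9 + 0.4P, so 355.6 = 1.4P and P* = 254.
Plugging P* into demand: Q* = 632.5 - 254 = 378.5.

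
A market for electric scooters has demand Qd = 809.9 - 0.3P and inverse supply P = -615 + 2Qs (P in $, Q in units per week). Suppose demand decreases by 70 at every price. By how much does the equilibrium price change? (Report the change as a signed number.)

ΔP = -87.5

Rewriting in direct form: Qs = 307.5 + 0.5P.
The market clears where 809.9 - 0.3P = 307.5 + 0.5P. Rearranging, 0.8P = 502.4, hence P* = 628.
Then Q* = 809.9 - 0.3(628) = 621.5.
After the shift, demand is Qd = 739.9 - 0.3P.
New equilibrium: 432.4 = 0.8P, so P = 540.5 and Q = 577.75.
ΔP = 540.5 - 628 = -87.5.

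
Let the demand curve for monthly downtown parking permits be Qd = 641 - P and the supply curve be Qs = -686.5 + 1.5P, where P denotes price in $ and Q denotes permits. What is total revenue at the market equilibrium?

At equilibrium Qd = Qs, so 641 - P = -686.5 + 1.5P; collecting terms, 1327.5 = 2.5P and P* = 531.
Then Q* = 641 - 531 = 110.
Total revenue = P* × Q* = 531 × 110 = 58410.

Total revenue = 58410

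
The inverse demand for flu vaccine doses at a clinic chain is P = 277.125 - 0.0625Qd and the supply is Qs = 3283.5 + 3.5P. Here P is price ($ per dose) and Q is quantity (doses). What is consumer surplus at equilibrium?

Solving each curve for Q: Qd = 4434 - 16P.
At equilibrium Qd = Qs, so 4434 - 16P = 3283.5 + 3.5P; collecting terms, 1150.5 = 19.5P and P* = 59.
Plugging P* into demand: Q* = 4434 - 16(59) = 3490.
Demand choke price (Qd = 0): P = 4434/16 = 277.125. Consumer surplus = ½ × (277.125 - 59) × 3490 = 380628.125.

Consumer surplus = 380628.125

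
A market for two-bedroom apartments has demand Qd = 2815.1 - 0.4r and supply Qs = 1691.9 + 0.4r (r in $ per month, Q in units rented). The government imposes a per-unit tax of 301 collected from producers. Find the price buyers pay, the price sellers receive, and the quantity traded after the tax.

Producers keep r_s = r_b - 301 per unit, so supply in terms of the buyer price is Qs = 1571.5 + 0.4r_b.
Set Qd = Qs: 2815.1 - 0.4r_b = 1571.5 + 0.4r_b, so 1243.6 = 0.8r_b and r_b = 1554.5.
Then r_s = 1554.5 - 301 = 1253.5 and Q = 2815.1 - 0.4(1554.5) = 2193.3.

r_b = 1554.5, r_s = 1253.5, Q = 2193.3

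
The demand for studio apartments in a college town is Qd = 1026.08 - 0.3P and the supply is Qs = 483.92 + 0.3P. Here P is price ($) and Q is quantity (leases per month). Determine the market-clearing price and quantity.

Set Qd = Qs: 1026.08 - 0.3P = 483.92 + 0.3P, so 542.16 = 0.6P and P* = 903.6.
From the demand curve, Q* = 1026.08 - 0.3(903.6) = 755.

P* = 903.6, Q* = 755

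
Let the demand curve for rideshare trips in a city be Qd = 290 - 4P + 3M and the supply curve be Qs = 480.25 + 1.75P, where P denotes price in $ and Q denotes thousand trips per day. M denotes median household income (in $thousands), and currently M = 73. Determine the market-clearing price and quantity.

With M = 73, demand is Qd = 509 - 4P.
Set Qd = Qs: 509 - 4P = 480.25 + 1.75P, so 28.75 = 5.75P and P* = 5.
Then Q* = 509 - 4(5) = 489.

P* = 5, Q* = 489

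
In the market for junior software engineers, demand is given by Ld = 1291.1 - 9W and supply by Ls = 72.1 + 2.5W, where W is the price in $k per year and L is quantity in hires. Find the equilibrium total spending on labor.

Total spending on labor = 35732.6

At equilibrium Ld = Ls, so 1291.1 - 9W = 72.1 + 2.5W; collecting terms, 1219 = 11.5W and W* = 106.
Plugging W* into demand: L* = 1291.1 - 9(106) = 337.1.
Total spending on labor = W* × L* = 106 × 337.1 = 35732.6.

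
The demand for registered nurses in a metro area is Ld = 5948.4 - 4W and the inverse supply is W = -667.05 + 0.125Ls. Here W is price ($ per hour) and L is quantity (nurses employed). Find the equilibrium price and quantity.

W* = 51, L* = 5744.4

Inverting to quantity form: Ls = 5336.4 + 8W.
Set Ld = Ls: 5948.4 - 4W = 5336.4 + 8W, so 612 = 12W and W* = 51.
Plugging W* into demand: L* = 5948.4 - 4(51) = 5744.4.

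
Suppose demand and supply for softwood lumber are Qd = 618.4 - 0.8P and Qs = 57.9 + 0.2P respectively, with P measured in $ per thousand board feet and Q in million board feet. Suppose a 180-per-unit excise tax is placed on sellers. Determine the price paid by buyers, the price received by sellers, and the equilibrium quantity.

P_b = 596.5, P_s = 416.5, Q = 141.2

Sellers keep P_s = P_b - 180 per unit, so supply in terms of the buyer price is Qs = 21.9 + 0.2P_b.
Market clearing requires 618.4 - 0.8P_b = 21.9 + 0.2P_b; hence 596.5 = P_b and P_b = 596.5.
So P_s = 416.5 and the quantity traded is Q = 618.4 - 0.8(596.5) = 141.2.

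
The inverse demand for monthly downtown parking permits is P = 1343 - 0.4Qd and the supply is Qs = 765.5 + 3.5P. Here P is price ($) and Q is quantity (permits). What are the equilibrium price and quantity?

Rewriting in direct form: Qd = 3357.5 - 2.5P.
The market clears where 3357.5 - 2.5P = 765.5 + 3.5P. Rearranging, 6P = 2592, hence P* = 432.
Substitute back: Q* = 3357.5 - 2.5(432) = 2277.5.

P* = 432, Q* = 2277.5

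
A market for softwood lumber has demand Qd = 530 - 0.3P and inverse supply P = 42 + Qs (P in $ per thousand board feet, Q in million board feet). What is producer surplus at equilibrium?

Rewriting in direct form: Qs = -42 + P.
At equilibrium Qd = Qs, so 530 - 0.3P = -42 + P; collecting terms, 572 = 1.3P and P* = 440.
Substitute back: Q* = 530 - 0.3(440) = 398.
Supply choke price (Qs = 0): P = 42. Producer surplus = ½ × (440 - 42) × 398 = 79202.

Producer surplus = 79202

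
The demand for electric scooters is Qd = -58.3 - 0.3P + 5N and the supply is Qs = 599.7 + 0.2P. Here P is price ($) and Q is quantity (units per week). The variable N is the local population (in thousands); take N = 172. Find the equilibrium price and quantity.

With N = 172, demand is Qd = 801.7 - 0.3P.
Set Qd = Qs: 801.7 - 0.3P = 599.7 + 0.2P, so 202 = 0.5P and P* = 404.
Substitute back: Q* = 801.7 - 0.3(404) = 680.5.

P* = 404, Q* = 680.5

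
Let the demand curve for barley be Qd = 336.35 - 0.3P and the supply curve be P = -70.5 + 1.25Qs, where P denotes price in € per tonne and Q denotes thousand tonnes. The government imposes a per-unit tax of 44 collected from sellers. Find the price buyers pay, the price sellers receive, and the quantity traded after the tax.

Inverting to quantity form: Qs = 56.4 + 0.8P.
The tax drives a wedge P_b - P_s = 44. Substituting P_s = P_b - 44 into supply: Qs = 21.2 + 0.8P_b.
Equate demand and the shifted supply: 336.35 - 0.3P_b = 21.2 + 0.8P_b, giving 1.1P_b = 315.15, so P_b = 286.5.
So P_s = 242.5 and the quantity traded is Q = 336.35 - 0.3(286.5) = 250.4.

P_b = 286.5, P_s = 242.5, Q = 250.4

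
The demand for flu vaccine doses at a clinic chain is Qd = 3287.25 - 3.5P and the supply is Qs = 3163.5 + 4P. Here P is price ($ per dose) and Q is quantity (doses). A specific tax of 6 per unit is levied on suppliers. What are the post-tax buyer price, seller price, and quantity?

The tax drives a wedge P_b - P_s = 6. Substituting P_s = P_b - 6 into supply: Qs = 3139.5 + 4P_b.
Set Qd = Qs: 3287.25 - 3.5P_b = 3139.5 + 4P_b, so 147.75 = 7.5P_b and P_b = 19.7.
Then P_s = 19.7 - 6 = 13.7 and Q = 3287.25 - 3.5(19.7) = 3218.3.

P_b = 19.7, P_s = 13.7, Q = 3218.3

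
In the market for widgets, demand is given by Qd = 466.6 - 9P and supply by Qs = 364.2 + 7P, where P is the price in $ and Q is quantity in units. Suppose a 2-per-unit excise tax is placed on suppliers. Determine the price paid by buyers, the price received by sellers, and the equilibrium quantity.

The tax drives a wedge P_b - P_s = 2. Substituting P_s = P_b - 2 into supply: Qs = 350.2 + 7P_b.
Set Qd = Qs: 466.6 - 9P_b = 350.2 + 7P_b, so 116.4 = 16P_b and P_b = 7.275.
Then P_s = 7.275 - 2 = 5.275 and Q = 466.6 - 9(7.275) = 401.125.

P_b = 7.275, P_s = 5.275, Q = 401.125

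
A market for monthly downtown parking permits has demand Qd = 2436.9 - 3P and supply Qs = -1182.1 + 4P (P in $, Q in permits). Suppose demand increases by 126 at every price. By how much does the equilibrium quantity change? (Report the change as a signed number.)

ΔQ = 72

At equilibrium Qd = Qs, so 2436.9 - 3P = -1182.1 + 4P; collecting terms, 3619 = 7P and P* = 517.
Substitute back: Q* = 2436.9 - 3(517) = 885.9.
After the shift, demand is Qd = 2562.9 - 3P.
The new intersection has 3745 = 7P, i.e. P = 535, Q = 957.9.
ΔQ = 957.9 - 885.9 = 72.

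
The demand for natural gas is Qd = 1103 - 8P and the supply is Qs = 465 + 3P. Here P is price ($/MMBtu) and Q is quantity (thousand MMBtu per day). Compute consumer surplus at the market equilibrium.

Consumer surplus = 25520.0625

The market clears where 1103 - 8P = 465 + 3P. Rearranging, 11P = 638, hence P* = 58.
Then Q* = 1103 - 8(58) = 639.
Demand choke price (Qd = 0): P = 1103/8 = 137.875. Consumer surplus = ½ × (137.875 - 58) × 639 = 25520.0625.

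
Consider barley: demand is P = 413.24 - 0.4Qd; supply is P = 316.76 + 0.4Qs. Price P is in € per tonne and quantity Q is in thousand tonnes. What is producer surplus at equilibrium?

Inverting to quantity form: Qd = 1033.1 - 2.5P and Qs = -791.9 + 2.5P.
The market clears where 1033.1 - 2.5P = -791.9 + 2.5P. Rearranging, 5P = 1825, hence P* = 365.
Plugging P* into demand: Q* = 1033.1 - 2.5(365) = 120.6.
Supply choke price (Qs = 0): P = 316.76. Producer surplus = ½ × (365 - 316.76) × 120.6 = 2908.872.

Producer surplus = 2908.872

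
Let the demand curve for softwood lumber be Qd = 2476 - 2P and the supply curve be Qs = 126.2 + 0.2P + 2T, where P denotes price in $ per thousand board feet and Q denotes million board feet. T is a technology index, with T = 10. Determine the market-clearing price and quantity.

P* = 1059, Q* = 358

With T = 10, supply is Qs = 146.2 + 0.2P.
The market clears where 2476 - 2P = 146.2 + 0.2P. Rearranging, 2.2P = 2329.8, hence P* = 1059.
Substitute back: Q* = 2476 - 2(1059) = 358.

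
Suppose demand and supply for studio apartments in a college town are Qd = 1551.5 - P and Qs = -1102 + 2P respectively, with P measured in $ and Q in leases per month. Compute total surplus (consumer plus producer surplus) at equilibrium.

Set Qd = Qs: 1551.5 - P = -1102 + 2P, so 2653.5 = 3P and P* = 884.5.
Substitute back: Q* = 1551.5 - 884.5 = 667.
Demand choke price = 1551.5; supply choke price = 551. CS = ½(1551.5 - 884.5)(667) = 222444.5; PS = ½(884.5 - 551)(667) = 111222.25. Total surplus = 333666.75.

Total surplus = 333666.75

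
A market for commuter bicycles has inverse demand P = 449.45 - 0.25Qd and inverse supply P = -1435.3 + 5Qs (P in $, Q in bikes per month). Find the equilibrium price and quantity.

P* = 359.7, Q* = 359

Rewriting in direct form: Qd = 1797.8 - 4P and Qs = 287.06 + 0.2P.
At equilibrium Qd = Qs, so 1797.8 - 4P = 287.06 + 0.2P; collecting terms, 1510.74 = 4.2P and P* = 359.7.
From the demand curve, Q* = 1797.8 - 4(359.7) = 359.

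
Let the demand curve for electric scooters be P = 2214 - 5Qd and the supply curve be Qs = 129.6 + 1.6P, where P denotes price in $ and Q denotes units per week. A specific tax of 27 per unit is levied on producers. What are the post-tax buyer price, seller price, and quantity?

P_b = 198, P_s = 171, Q = 403.2

Rewriting in direct form: Qd = 442.8 - 0.2P.
With a tax of 27 on producers, they supply based on the net price P_s = P_b - 27, so Qs = 86.4 + 1.6P_b.
Equate demand and the shifted supply: 442.8 - 0.2P_b = 86.4 + 1.6P_b, giving 1.8P_b = 356.4, so P_b = 198.
Then P_s = 198 - 27 = 171 and Q = 442.8 - 0.2(198) = 403.2.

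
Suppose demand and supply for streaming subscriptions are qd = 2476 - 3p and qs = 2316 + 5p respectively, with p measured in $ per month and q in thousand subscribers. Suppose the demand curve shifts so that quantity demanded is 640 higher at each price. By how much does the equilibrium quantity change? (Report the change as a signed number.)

Δq = 400

At equilibrium qd = qs, so 2476 - 3p = 2316 + 5p; collecting terms, 160 = 8p and p* = 20.
Substitute back: q* = 2476 - 3(20) = 2416.
After the shift, demand is qd = 3116 - 3p.
Re-solving, 8p = 800 gives p = 100 and q = 2816.
Δq = 2816 - 2416 = 400.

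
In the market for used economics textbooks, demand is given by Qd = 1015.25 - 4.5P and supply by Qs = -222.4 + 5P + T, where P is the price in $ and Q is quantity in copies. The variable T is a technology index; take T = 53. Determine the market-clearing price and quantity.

P* = 124.7, Q* = 454.1

With T = 53, supply is Qs = -169.4 + 5P.
Set Qd = Qs: 1015.25 - 4.5P = -169.4 + 5P, so 1184.65 = 9.5P and P* = 124.7.
Substitute back: Q* = 1015.25 - 4.5(124.7) = 454.1.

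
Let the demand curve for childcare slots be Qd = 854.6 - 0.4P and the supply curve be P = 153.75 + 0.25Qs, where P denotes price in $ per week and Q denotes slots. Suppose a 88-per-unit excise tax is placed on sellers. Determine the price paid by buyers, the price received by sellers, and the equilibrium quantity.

Rewriting in direct form: Qs = -615 + 4P.
With a tax of 88 on sellers, they supply based on the net price P_s = P_b - 88, so Qs = -967 + 4P_b.
Equate demand and the shifted supply: 854.6 - 0.4P_b = -967 + 4P_b, giving 4.4P_b = 1821.6, so P_b = 414.
Then P_s = 414 - 88 = 326 and Q = 854.6 - 0.4(414) = 689.

P_b = 414, P_s = 326, Q = 689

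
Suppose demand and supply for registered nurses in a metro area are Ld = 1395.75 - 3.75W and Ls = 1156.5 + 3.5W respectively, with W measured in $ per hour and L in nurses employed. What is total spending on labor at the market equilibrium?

Total spending on labor = 41976

Set Ld = Ls: 1395.75 - 3.75W = 1156.5 + 3.5W, so 239.25 = 7.25W and W* = 33.
From the demand curve, L* = 1395.75 - 3.75(33) = 1272.
Total spending on labor = W* × L* = 33 × 1272 = 41976.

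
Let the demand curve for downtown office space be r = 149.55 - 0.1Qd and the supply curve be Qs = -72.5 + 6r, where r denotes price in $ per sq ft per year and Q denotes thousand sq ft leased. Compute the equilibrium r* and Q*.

In direct form, Qd = 1495.5 - 10r.
Equating demand and supply, 1495.5 - 10r = -72.5 + 6r gives 16r = 1568, so r* = 98.
Substitute back: Q* = 1495.5 - 10(98) = 515.5.

r* = 98, Q* = 515.5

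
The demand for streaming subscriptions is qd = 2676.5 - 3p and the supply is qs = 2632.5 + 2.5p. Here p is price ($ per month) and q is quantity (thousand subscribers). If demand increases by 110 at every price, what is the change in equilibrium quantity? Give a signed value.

Equating demand and supply, 2676.5 - 3p = 2632.5 + 2.5p gives 5.5p = 44, so p* = 8.
Substitute back: q* = 2676.5 - 3(8) = 2652.5.
After the shift, demand is qd = 2786.5 - 3p.
The new intersection has 154 = 5.5p, i.e. p = 28, q = 2702.5.
Δq = 2702.5 - 2652.5 = 50.

Δq = 50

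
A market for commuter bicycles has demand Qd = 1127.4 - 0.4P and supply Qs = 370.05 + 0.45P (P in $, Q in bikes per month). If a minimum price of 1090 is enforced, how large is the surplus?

Surplus = 169.15

At P = 1090: Qd = 691.4 and Qs = 860.55.
Surplus = Qs - Qd = 860.55 - 691.4 = 169.15.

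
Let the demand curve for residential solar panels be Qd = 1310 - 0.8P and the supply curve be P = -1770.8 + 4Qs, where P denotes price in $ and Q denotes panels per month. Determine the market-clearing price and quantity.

Rewriting in direct form: Qs = 442.7 + 0.25P.
The market clears where 1310 - 0.8P = 442.7 + 0.25P. Rearranging, 1.05P = 867.3, hence P* = 826.
From the demand curve, Q* = 1310 - 0.8(826) = 649.2.

P* = 826, Q* = 649.2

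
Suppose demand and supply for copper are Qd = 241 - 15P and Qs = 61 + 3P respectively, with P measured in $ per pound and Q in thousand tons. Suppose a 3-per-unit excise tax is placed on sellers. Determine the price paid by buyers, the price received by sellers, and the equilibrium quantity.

P_b = 10.5, P_s = 7.5, Q = 83.5

With a tax of 3 on sellers, they supply based on the net price P_s = P_b - 3, so Qs = 52 + 3P_b.
Equate demand and the shifted supply: 241 - 15P_b = 52 + 3P_b, giving 18P_b = 189, so P_b = 10.5.
Then P_s = 10.5 - 3 = 7.5 and Q = 241 - 15(10.5) = 83.5.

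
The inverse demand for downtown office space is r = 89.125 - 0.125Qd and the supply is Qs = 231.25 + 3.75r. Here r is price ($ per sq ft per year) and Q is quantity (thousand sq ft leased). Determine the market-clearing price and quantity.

In direct form, Qd = 713 - 8r.
At equilibrium Qd = Qs, so 713 - 8r = 231.25 + 3.75r; collecting terms, 481.75 = 11.75r and r* = 41.
From the demand curve, Q* = 713 - 8(41) = 385.

r* = 41, Q* = 385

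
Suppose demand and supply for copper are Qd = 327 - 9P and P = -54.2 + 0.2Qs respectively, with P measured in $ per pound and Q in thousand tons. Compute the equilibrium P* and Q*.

P* = 4, Q* = 291

Solving each curve for Q: Qs = 271 + 5P.
Equating demand and supply, 327 - 9P = 271 + 5P gives 14P = 56, so P* = 4.
From the demand curve, Q* = 327 - 9(4) = 291.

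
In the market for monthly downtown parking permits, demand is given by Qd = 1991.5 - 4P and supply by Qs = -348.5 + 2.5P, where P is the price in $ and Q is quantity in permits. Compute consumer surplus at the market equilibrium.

Equating demand and supply, 1991.5 - 4P = -348.5 + 2.5P gives 6.5P = 2340, so P* = 360.
From the demand curve, Q* = 1991.5 - 4(360) = 551.5.
Demand choke price (Qd = 0): P = 1991.5/4 = 497.875. Consumer surplus = ½ × (497.875 - 360) × 551.5 = 38019.03125.

Consumer surplus = 38019.03125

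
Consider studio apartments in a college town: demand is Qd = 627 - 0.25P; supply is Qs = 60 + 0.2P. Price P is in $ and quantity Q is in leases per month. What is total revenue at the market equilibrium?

Set Qd = Qs: 627 - 0.25P = 60 + 0.2P, so 567 = 0.45P and P* = 1260.
Plugging P* into demand: Q* = 627 - 0.25(1260) = 312.
Total revenue = P* × Q* = 1260 × 312 = 393120.

Total revenue = 393120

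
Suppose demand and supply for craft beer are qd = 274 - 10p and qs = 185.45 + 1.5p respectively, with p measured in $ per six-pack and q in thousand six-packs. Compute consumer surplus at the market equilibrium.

Set qd = qs: 274 - 10p = 185.45 + 1.5p, so 88.55 = 11.5p and p* = 7.7.
From the demand curve, q* = 274 - 10(7.7) = 197.
Demand choke price (qd = 0): p = 274/10 = 27.4. Consumer surplus = ½ × (27.4 - 7.7) × 197 = 1940.45.

Consumer surplus = 1940.45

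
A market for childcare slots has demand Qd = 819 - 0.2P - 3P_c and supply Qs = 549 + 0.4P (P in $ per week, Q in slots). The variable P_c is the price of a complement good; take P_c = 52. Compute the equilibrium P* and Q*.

P* = 190, Q* = 625

With P_c = 52, demand is Qd = 663 - 0.2P.
Equating demand and supply, 663 - 0.2P = 549 + 0.4P gives 0.6P = 114, so P* = 190.
Then Q* = 663 - 0.2(190) = 625.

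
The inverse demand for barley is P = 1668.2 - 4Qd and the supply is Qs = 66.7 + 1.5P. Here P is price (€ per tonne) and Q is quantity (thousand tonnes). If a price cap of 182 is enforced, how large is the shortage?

Solving each curve for Q: Qd = 417.05 - 0.25P.
With P fixed at 182, quantity demanded is 371.55 and quantity supplied is 339.7.
Shortage = Qd - Qs = 371.55 - 339.7 = 31.85.

Shortage = 31.85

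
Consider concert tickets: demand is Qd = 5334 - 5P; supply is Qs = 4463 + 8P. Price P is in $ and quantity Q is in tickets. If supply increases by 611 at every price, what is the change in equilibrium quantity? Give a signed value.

At equilibrium Qd = Qs, so 5334 - 5P = 4463 + 8P; collecting terms, 871 = 13P and P* = 67.
Then Q* = 5334 - 5(67) = 4999.
After the shift, supply is Qs = 5074 + 8P.
The new intersection has 260 = 13P, i.e. P = 20, Q = 5234.
ΔQ = 5234 - 4999 = 235.

ΔQ = 235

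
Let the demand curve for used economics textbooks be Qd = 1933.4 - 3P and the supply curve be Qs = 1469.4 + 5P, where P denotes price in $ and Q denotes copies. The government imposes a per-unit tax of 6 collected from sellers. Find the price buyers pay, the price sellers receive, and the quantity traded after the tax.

The tax drives a wedge P_b - P_s = 6. Substituting P_s = P_b - 6 into supply: Qs = 1439.4 + 5P_b.
Set Qd = Qs: 1933.4 - 3P_b = 1439.4 + 5P_b, so 494 = 8P_b and P_b = 61.75.
Then P_s = 61.75 - 6 = 55.75 and Q = 1933.4 - 3(61.75) = 1748.15.

P_b = 61.75, P_s = 55.75, Q = 1748.15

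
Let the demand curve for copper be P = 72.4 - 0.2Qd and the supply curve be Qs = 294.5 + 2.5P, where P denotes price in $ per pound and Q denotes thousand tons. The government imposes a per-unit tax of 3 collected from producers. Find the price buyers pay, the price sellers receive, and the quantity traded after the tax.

P_b = 10, P_s = 7, Q = 312

In direct form, Qd = 362 - 5P.
The tax drives a wedge P_b - P_s = 3. Substituting P_s = P_b - 3 into supply: Qs = 287 + 2.5P_b.
Market clearing requires 362 - 5P_b = 287 + 2.5P_b; hence 75 = 7.5P_b and P_b = 10.
Then P_s = 10 - 3 = 7 and Q = 362 - 5(10) = 312.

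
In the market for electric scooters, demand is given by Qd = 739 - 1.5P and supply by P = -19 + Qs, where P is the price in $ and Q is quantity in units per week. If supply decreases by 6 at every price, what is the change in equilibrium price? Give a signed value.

ΔP = 2.4

Rewriting in direct form: Qs = 19 + P.
The market clears where 739 - 1.5P = 19 + P. Rearranging, 2.5P = 720, hence P* = 288.
Then Q* = 739 - 1.5(288) = 307.
After the shift, supply is Qs = 13 + P.
New equilibrium: 726 = 2.5P, so P = 290.4 and Q = 303.4.
ΔP = 290.4 - 288 = 2.4.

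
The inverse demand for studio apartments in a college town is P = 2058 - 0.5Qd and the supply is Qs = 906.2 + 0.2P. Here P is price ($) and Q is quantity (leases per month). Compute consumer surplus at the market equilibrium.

Solving each curve for Q: Qd = 4116 - 2P.
The market clears where 4116 - 2P = 906.2 + 0.2P. Rearranging, 2.2P = 3209.8, hence P* = 1459.
Substitute back: Q* = 4116 - 2(1459) = 1198.
Demand choke price (Qd = 0): P = 4116/2 = 2058. Consumer surplus = ½ × (2058 - 1459) × 1198 = 358801.

Consumer surplus = 358801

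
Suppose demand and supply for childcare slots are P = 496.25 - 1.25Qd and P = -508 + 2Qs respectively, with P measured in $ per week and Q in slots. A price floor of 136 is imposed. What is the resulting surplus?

Surplus = 33.8

Solving each curve for Q: Qd = 397 - 0.8P and Qs = 254 + 0.5P.
With P fixed at 136, quantity demanded is 288.2 and quantity supplied is 322.
Surplus = Qs - Qd = 322 - 288.2 = 33.8.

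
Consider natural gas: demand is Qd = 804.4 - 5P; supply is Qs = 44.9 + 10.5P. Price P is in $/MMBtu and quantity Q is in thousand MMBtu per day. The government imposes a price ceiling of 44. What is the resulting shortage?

Shortage = 77.5

Evaluating both curves at the ceiling price 44 gives Qd = 584.4, Qs = 506.9.
Shortage = Qd - Qs = 584.4 - 506.9 = 77.5.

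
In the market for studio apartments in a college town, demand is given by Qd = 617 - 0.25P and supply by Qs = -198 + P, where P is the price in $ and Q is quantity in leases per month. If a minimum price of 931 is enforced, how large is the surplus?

Surplus = 348.75

With P fixed at 931, quantity demanded is 384.25 and quantity supplied is 733.
Surplus = Qs - Qd = 733 - 384.25 = 348.75.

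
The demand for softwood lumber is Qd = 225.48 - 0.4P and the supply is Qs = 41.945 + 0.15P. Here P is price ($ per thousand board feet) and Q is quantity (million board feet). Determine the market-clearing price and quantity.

Equating demand and supply, 225.48 - 0.4P = 41.945 + 0.15P gives 0.55P = 183.535, so P* = 333.7.
From the demand curve, Q* = 225.48 - 0.4(333.7) = 92.

P* = 333.7, Q* = 92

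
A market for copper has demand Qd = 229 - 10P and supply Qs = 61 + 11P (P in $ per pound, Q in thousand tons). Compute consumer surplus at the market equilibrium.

Consumer surplus = 1110.05

Equating demand and supply, 229 - 10P = 61 + 11P gives 21P = 168, so P* = 8.
Substitute back: Q* = 229 - 10(8) = 149.
Demand choke price (Qd = 0): P = 229/10 = 22.9. Consumer surplus = ½ × (22.9 - 8) × 149 = 1110.05.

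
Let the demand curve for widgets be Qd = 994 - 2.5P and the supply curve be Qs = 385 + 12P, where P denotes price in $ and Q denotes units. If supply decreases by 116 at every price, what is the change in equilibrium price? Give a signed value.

ΔP = 8

Equating demand and supply, 994 - 2.5P = 385 + 12P gives 14.5P = 609, so P* = 42.
Plugging P* into demand: Q* = 994 - 2.5(42) = 889.
After the shift, supply is Qs = 269 + 12P.
The new intersection has 725 = 14.5P, i.e. P = 50, Q = 869.
ΔP = 50 - 42 = 8.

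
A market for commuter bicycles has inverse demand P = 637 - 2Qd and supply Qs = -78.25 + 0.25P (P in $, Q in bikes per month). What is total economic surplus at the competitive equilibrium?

In direct form, Qd = 318.5 - 0.5P.
At equilibrium Qd = Qs, so 318.5 - 0.5P = -78.25 + 0.25P; collecting terms, 396.75 = 0.75P and P* = 529.
Then Q* = 318.5 - 0.5(529) = 54.
Demand choke price = 637; supply choke price = 313. CS = ½(637 - 529)(54) = 2916; PS = ½(529 - 313)(54) = 5832. Total surplus = 8748.

Total surplus = 8748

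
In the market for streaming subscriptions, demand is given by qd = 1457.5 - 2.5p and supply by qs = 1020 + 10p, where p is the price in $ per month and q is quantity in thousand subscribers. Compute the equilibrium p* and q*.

Set qd = qs: 1457.5 - 2.5p = 1020 + 10p, so 437.5 = 12.5p and p* = 35.
From the demand curve, q* = 1457.5 - 2.5(35) = 1370.

p* = 35, q* = 1370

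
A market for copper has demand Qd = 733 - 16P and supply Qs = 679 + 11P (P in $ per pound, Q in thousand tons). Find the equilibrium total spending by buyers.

Total spending by buyers = 1402

Equating demand and supply, 733 - 16P = 679 + 11P gives 27P = 54, so P* = 2.
Substitute back: Q* = 733 - 16(2) = 701.
Total spending by buyers = P* × Q* = 2 × 701 = 1402.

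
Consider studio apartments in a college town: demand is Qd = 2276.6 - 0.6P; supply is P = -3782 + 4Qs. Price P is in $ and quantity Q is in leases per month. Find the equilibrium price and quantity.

P* = 1566, Q* = 1337

Solving each curve for Q: Qs = 945.5 + 0.25P.
Equating demand and supply, 2276.6 - 0.6P = 945.5 + 0.25P gives 0.85P = 1331.1, so P* = 1566.
From the demand curve, Q* = 2276.6 - 0.6(1566) = 1337.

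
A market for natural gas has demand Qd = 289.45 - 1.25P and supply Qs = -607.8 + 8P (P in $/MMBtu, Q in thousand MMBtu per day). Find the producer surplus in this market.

Producer surplus = 1768.2025

Set Qd = Qs: 289.45 - 1.25P = -607.8 + 8P, so 897.25 = 9.25P and P* = 97.
Then Q* = 289.45 - 1.25(97) = 168.2.
Supply choke price (Qs = 0): P = 75.975. Producer surplus = ½ × (97 - 75.975) × 168.2 = 1768.2025.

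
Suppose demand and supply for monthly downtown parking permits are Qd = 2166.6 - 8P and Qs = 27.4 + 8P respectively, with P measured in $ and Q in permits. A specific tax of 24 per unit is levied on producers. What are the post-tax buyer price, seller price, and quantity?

With a tax of 24 on producers, they supply based on the net price P_s = P_b - 24, so Qs = -164.6 + 8P_b.
Set Qd = Qs: 2166.6 - 8P_b = -164.6 + 8P_b, so 2331.2 = 16P_b and P_b = 145.7.
Then P_s = 145.7 - 24 = 121.7 and Q = 2166.6 - 8(145.7) = 1001.

P_b = 145.7, P_s = 121.7, Q = 1001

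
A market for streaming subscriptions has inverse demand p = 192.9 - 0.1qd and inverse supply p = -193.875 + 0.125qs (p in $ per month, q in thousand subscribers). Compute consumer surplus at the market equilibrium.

Inverting to quantity form: qd = 1929 - 10p and qs = 1551 + 8p.
The market clears where 1929 - 10p = 1551 + 8p. Rearranging, 18p = 378, hence p* = 21.
Substitute back: q* = 1929 - 10(21) = 1719.
Demand choke price (qd = 0): p = 1929/10 = 192.9. Consumer surplus = ½ × (192.9 - 21) × 1719 = 147748.05.

Consumer surplus = 147748.05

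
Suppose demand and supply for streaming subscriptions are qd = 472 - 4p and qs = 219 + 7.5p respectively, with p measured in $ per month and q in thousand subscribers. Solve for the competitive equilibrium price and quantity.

The market clears where 472 - 4p = 219 + 7.5p. Rearranging, 11.5p = 253, hence p* = 22.
Then q* = 472 - 4(22) = 384.

p* = 22, q* = 384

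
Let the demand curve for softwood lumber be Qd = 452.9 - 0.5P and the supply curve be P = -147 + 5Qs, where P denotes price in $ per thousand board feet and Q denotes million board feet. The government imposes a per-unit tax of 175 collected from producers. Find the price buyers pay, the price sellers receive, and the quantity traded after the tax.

Rewriting in direct form: Qs = 29.4 + 0.2P.
The tax drives a wedge P_b - P_s = 175. Substituting P_s = P_b - 175 into supply: Qs = -5.6 + 0.2P_b.
Equate demand and the shifted supply: 452.9 - 0.5P_b = -5.6 + 0.2P_b, giving 0.7P_b = 458.5, so P_b = 655.
So P_s = 480 and the quantity traded is Q = 452.9 - 0.5(655) = 125.4.

P_b = 655, P_s = 480, Q = 125.4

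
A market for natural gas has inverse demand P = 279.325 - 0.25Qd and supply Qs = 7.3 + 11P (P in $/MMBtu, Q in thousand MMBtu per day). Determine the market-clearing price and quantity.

Solving each curve for Q: Qd = 1117.3 - 4P.
Set Qd = Qs: 1117.3 - 4P = 7.3 + 11P, so 1110 = 15P and P* = 74.
From the demand curve, Q* = 1117.3 - 4(74) = 821.3.

P* = 74, Q* = 821.3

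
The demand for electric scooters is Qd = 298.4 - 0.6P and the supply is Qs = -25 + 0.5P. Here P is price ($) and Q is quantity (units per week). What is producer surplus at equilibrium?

Producer surplus = 14884

The market clears where 298.4 - 0.6P = -25 + 0.5P. Rearranging, 1.1P = 323.4, hence P* = 294.
Plugging P* into demand: Q* = 298.4 - 0.6(294) = 122.
Supply choke price (Qs = 0): P = 50. Producer surplus = ½ × (294 - 50) × 122 = 14884.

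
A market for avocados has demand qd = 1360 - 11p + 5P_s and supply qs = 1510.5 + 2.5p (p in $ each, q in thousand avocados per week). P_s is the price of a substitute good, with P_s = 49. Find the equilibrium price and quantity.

With P_s = 49, demand is qd = 1605 - 11p.
Set qd = qs: 1605 - 11p = 1510.5 + 2.5p, so 94.5 = 13.5p and p* = 7.
Plugging p* into demand: q* = 1605 - 11(7) = 1528.

p* = 7, q* = 1528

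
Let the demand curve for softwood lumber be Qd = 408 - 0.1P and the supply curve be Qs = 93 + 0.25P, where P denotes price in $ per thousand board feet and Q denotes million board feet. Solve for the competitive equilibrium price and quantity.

P* = 900, Q* = 318

Set Qd = Qs: 408 - 0.1P = 93 + 0.25P, so 315 = 0.35P and P* = 900.
Plugging P* into demand: Q* = 408 - 0.1(900) = 318.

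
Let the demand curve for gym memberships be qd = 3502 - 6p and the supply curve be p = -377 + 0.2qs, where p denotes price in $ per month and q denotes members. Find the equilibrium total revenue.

Inverting to quantity form: qs = 1885 + 5p.
The market clears where 3502 - 6p = 1885 + 5p. Rearranging, 11p = 1617, hence p* = 147.
Then q* = 3502 - 6(147) = 2620.
Total revenue = p* × q* = 147 × 2620 = 385140.

Total revenue = 385140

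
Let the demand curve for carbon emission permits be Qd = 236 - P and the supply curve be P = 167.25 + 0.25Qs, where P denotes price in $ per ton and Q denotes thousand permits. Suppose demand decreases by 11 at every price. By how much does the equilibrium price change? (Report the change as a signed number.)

In direct form, Qs = -669 + 4P.
At equilibrium Qd = Qs, so 236 - P = -669 + 4P; collecting terms, 905 = 5P and P* = 181.
Substitute back: Q* = 236 - 181 = 55.
After the shift, demand is Qd = 225 - P.
Re-solving, 5P = 894 gives P = 178.8 and Q = 46.2.
ΔP = 178.8 - 181 = -2.2.

ΔP = -2.2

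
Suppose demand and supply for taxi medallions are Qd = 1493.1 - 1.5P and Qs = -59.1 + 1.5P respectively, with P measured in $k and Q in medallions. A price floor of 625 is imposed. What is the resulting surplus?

Surplus = 322.8

At P = 625: Qd = 555.6 and Qs = 878.4.
Surplus = Qs - Qd = 878.4 - 555.6 = 322.8.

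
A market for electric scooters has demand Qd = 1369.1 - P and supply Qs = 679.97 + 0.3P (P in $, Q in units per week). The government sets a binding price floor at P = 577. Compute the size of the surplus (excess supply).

Evaluating both curves at the floor price 577 gives Qd = 792.1, Qs = 853.07.
Surplus = Qs - Qd = 853.07 - 792.1 = 60.97.

Surplus = 60.97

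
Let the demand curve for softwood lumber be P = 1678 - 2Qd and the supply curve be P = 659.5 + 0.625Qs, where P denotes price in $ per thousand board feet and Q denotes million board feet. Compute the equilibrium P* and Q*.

P* = 902, Q* = 388

Solving each curve for Q: Qd = 839 - 0.5P and Qs = -1055.2 + 1.6P.
Set Qd = Qs: 839 - 0.5P = -1055.2 + 1.6P, so 1894.2 = 2.1P and P* = 902.
Then Q* = 839 - 0.5(902) = 388.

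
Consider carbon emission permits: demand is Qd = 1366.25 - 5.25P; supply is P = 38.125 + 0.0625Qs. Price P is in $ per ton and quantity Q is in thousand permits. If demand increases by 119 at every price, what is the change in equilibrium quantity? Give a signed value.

Solving each curve for Q: Qs = -610 + 16P.
Equating demand and supply, 1366.25 - 5.25P = -610 + 16P gives 21.25P = 1976.25, so P* = 93.
Then Q* = 1366.25 - 5.25(93) = 878.
After the shift, demand is Qd = 1485.25 - 5.25P.
New equilibrium: 2095.25 = 21.25P, so P = 98.6 and Q = 967.6.
ΔQ = 967.6 - 878 = 89.6.

ΔQ = 89.6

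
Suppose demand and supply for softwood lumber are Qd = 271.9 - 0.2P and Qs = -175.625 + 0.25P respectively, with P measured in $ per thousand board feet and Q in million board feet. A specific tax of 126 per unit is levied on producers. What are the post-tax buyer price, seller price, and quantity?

P_b = 1064.5, P_s = 938.5, Q = 59

Producers keep P_s = P_b - 126 per unit, so supply in terms of the buyer price is Qs = -207.125 + 0.25P_b.
Set Qd = Qs: 271.9 - 0.2P_b = -207.125 + 0.25P_b, so 479.025 = 0.45P_b and P_b = 1064.5.
Then P_s = 1064.5 - 126 = 938.5 and Q = 271.9 - 0.2(1064.5) = 59.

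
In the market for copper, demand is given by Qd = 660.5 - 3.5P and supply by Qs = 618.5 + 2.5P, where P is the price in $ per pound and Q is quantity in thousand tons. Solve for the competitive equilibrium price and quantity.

At equilibrium Qd = Qs, so 660.5 - 3.5P = 618.5 + 2.5P; collecting terms, 42 = 6P and P* = 7.
Then Q* = 660.5 - 3.5(7) = 636.

P* = 7, Q* = 636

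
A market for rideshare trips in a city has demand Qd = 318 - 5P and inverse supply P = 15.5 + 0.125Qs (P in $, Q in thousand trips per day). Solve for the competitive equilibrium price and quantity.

Inverting to quantity form: Qs = -124 + 8P.
Equating demand and supply, 318 - 5P = -124 + 8P gives 13P = 442, so P* = 34.
From the demand curve, Q* = 318 - 5(34) = 148.

P* = 34, Q* = 148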